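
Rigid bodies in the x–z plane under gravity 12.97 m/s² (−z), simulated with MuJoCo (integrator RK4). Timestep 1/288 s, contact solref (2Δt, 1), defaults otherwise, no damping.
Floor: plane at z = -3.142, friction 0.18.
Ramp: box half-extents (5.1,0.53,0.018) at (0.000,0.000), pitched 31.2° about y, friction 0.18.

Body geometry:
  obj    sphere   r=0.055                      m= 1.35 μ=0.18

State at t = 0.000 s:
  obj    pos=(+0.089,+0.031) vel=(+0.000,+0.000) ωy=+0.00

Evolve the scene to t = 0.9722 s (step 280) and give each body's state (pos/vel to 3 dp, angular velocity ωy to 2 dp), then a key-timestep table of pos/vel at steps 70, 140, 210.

State at t = 0.9722 s:
  obj    pos=(+2.030,-1.144) vel=(+3.991,-2.417) ωy=+84.81

Key-timestep trajectory:
   step    t(s)  obj.x    obj.z    obj.vx   obj.vz 
     70  0.2431   +0.211  -0.042  +0.998  -0.604
    140  0.4861   +0.574  -0.263  +1.996  -1.209
    210  0.7292   +1.181  -0.630  +2.994  -1.813


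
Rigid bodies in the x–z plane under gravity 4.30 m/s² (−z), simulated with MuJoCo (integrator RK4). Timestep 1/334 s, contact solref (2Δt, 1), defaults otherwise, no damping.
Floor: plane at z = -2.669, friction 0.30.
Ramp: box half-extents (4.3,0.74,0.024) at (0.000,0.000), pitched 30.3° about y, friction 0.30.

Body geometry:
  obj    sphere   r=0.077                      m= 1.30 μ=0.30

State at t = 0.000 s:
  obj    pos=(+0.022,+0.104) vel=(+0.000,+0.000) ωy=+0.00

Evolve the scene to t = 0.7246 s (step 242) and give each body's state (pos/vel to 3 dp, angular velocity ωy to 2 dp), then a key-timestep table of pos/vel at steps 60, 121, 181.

State at t = 0.7246 s:
  obj    pos=(+0.373,-0.101) vel=(+0.969,-0.567) ωy=+14.58

Key-timestep trajectory:
   step    t(s)  obj.x    obj.z    obj.vx   obj.vz 
     60  0.1796   +0.044  +0.091  +0.240  -0.140
    121  0.3623   +0.110  +0.053  +0.485  -0.283
    181  0.5419   +0.219  -0.011  +0.725  -0.424


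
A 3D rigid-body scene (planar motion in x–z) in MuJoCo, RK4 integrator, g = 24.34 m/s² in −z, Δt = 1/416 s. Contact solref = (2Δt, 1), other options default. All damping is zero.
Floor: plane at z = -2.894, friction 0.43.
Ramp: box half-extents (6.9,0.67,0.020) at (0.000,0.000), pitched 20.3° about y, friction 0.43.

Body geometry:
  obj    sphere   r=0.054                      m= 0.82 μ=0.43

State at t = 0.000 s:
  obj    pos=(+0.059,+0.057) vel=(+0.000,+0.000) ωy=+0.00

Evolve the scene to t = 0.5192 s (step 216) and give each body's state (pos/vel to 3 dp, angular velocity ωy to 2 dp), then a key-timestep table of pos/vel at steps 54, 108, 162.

State at t = 0.5192 s:
  obj    pos=(+0.822,-0.225) vel=(+2.937,-1.087) ωy=+57.99

Key-timestep trajectory:
   step    t(s)  obj.x    obj.z    obj.vx   obj.vz 
     54  0.1298   +0.107  +0.039  +0.734  -0.272
    108  0.2596   +0.250  -0.013  +1.469  -0.543
    162  0.3894   +0.488  -0.102  +2.203  -0.815


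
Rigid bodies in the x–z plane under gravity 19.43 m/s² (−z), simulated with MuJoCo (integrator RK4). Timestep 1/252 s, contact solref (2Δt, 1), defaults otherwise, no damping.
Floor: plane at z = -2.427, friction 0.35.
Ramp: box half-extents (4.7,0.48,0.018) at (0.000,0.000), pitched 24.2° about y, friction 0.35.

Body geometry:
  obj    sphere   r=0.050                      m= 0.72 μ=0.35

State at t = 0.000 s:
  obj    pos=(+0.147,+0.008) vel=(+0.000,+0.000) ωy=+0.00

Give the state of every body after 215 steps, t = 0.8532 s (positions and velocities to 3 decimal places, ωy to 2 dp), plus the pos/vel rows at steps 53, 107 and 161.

State at t = 0.8532 s:
  obj    pos=(+2.036,-0.840) vel=(+4.427,-1.990) ωy=+97.06

Key-timestep trajectory:
   step    t(s)  obj.x    obj.z    obj.vx   obj.vz 
     53  0.2103   +0.262  -0.043  +1.091  -0.491
    107  0.4246   +0.615  -0.202  +2.203  -0.990
    161  0.6389   +1.206  -0.468  +3.315  -1.490


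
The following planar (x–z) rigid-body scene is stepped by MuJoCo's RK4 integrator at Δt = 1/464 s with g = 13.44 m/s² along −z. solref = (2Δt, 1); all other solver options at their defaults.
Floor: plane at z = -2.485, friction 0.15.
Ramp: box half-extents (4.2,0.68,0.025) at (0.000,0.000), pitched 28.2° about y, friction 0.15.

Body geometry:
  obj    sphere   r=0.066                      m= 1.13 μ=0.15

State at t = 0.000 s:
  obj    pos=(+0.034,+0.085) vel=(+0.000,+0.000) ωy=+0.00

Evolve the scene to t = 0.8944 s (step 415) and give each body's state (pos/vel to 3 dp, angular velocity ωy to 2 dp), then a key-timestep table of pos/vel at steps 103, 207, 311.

State at t = 0.8944 s:
  obj    pos=(+1.647,-0.780) vel=(+3.606,-1.932) ωy=+60.18

Key-timestep trajectory:
   step    t(s)  obj.x    obj.z    obj.vx   obj.vz 
    103  0.2220   +0.133  +0.032  +0.897  -0.476
    207  0.4461   +0.435  -0.130  +1.800  -0.961
    311  0.6703   +0.940  -0.401  +2.700  -1.455


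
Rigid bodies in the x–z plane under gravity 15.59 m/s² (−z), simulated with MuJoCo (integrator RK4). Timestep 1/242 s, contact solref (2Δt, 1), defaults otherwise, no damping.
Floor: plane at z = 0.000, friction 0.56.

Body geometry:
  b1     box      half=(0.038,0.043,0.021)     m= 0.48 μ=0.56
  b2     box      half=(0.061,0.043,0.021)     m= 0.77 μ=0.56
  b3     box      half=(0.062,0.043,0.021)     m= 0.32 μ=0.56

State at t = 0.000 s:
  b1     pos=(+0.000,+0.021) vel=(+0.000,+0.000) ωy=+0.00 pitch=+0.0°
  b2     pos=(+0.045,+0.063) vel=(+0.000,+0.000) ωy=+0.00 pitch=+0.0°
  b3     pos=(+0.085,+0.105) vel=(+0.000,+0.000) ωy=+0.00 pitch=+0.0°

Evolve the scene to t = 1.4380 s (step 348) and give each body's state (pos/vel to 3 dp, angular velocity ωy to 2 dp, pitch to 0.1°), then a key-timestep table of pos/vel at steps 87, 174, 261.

State at t = 1.4380 s:
  b1     pos=(-0.002,+0.021) vel=(-0.001,+0.000) ωy=+0.00 pitch=+0.0°
  b2     pos=(+0.055,+0.054) vel=(+0.000,+0.000) ωy=-0.01 pitch=+38.0°
  b3     pos=(+0.122,+0.055) vel=(+0.001,+0.000) ωy=-0.01 pitch=+38.0°

Key-timestep trajectory:
   step    t(s)  b1.x    b1.z    b1.vx   b1.vz   b2.x    b2.z    b2.vx   b2.vz   b3.x    b3.z    b3.vx   b3.vz 
     87  0.3595   -0.001  +0.021  -0.001  +0.000   +0.055  +0.055  +0.000  -0.001   +0.121  +0.055  +0.000  +0.002
    174  0.7190   -0.001  +0.021  -0.001  +0.000   +0.055  +0.054  +0.000  -0.001   +0.122  +0.055  +0.001  +0.000
    261  1.0785   -0.001  +0.021  -0.001  +0.000   +0.055  +0.054  +0.000  +0.000   +0.122  +0.055  +0.001  -0.001


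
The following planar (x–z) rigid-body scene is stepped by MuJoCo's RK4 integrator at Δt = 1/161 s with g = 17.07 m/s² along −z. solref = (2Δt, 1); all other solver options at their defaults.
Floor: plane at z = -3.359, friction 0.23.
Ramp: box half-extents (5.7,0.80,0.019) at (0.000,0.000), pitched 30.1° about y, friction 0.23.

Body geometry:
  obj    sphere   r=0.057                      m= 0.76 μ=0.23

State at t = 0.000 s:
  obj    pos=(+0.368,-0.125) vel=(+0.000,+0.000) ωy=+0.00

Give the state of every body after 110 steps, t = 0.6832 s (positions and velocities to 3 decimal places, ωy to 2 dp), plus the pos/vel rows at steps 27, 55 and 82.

State at t = 0.6832 s:
  obj    pos=(+1.603,-0.841) vel=(+3.615,-2.095) ωy=+73.26

Key-timestep trajectory:
   step    t(s)  obj.x    obj.z    obj.vx   obj.vz 
     27  0.1677   +0.442  -0.169  +0.888  -0.514
     55  0.3416   +0.677  -0.304  +1.808  -1.048
     82  0.5093   +1.054  -0.523  +2.695  -1.562


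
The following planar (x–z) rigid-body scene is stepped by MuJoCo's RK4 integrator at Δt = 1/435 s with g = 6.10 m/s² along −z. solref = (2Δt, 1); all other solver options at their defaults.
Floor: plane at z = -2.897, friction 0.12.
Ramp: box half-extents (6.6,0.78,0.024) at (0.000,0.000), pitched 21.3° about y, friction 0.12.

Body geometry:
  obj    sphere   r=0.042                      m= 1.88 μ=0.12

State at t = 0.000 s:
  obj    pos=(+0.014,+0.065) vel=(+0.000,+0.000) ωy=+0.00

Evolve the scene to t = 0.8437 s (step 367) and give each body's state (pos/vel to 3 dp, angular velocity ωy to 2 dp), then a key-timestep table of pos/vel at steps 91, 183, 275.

State at t = 0.8437 s:
  obj    pos=(+0.539,-0.139) vel=(+1.244,-0.485) ωy=+31.79

Key-timestep trajectory:
   step    t(s)  obj.x    obj.z    obj.vx   obj.vz 
     91  0.2092   +0.046  +0.053  +0.309  -0.120
    183  0.4207   +0.145  +0.014  +0.620  -0.242
    275  0.6322   +0.309  -0.050  +0.932  -0.363


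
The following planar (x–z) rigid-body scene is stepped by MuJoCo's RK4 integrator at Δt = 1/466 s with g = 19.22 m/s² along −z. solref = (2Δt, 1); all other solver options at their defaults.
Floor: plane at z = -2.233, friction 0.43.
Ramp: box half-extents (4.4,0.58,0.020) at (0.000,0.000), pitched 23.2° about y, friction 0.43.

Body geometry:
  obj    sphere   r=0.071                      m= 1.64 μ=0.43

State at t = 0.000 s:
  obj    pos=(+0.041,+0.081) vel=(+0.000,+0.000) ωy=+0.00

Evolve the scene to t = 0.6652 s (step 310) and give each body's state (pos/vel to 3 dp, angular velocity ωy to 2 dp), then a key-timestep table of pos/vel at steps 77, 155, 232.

State at t = 0.6652 s:
  obj    pos=(+1.141,-0.390) vel=(+3.307,-1.417) ωy=+50.67

Key-timestep trajectory:
   step    t(s)  obj.x    obj.z    obj.vx   obj.vz 
     77  0.1652   +0.109  +0.052  +0.821  -0.352
    155  0.3326   +0.316  -0.037  +1.654  -0.709
    232  0.4979   +0.657  -0.183  +2.475  -1.061


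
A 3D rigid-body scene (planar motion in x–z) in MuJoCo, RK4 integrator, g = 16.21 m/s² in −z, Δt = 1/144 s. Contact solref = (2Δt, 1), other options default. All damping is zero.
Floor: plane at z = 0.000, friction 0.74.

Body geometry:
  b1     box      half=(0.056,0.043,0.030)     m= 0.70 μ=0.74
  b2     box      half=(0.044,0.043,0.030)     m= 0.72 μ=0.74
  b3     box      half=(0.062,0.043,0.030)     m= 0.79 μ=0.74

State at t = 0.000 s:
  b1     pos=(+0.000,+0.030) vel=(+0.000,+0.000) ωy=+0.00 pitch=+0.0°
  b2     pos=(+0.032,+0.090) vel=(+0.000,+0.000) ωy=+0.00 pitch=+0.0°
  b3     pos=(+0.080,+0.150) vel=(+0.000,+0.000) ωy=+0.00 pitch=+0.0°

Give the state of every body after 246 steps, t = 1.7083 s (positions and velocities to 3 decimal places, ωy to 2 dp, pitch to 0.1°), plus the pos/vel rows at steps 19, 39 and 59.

State at t = 1.7083 s:
  b1     pos=(+0.000,+0.030) vel=(+0.000,+0.000) ωy=+0.00 pitch=+0.0°
  b2     pos=(+0.032,+0.090) vel=(+0.000,+0.000) ωy=+0.00 pitch=+0.1°
  b3     pos=(+0.106,+0.062) vel=(+0.000,+0.000) ωy=+0.00 pitch=+90.0°

Key-timestep trajectory:
   step    t(s)  b1.x    b1.z    b1.vx   b1.vz   b2.x    b2.z    b2.vx   b2.vz   b3.x    b3.z    b3.vx   b3.vz 
     19  0.1319   +0.000  +0.030  -0.001  +0.000   +0.032  +0.090  -0.002  -0.001   +0.089  +0.147  +0.159  -0.071
     39  0.2708   +0.000  +0.030  +0.000  +0.000   +0.032  +0.090  +0.000  +0.000   +0.122  +0.062  +0.140  -0.553
     59  0.4097   +0.000  +0.030  +0.000  +0.000   +0.032  +0.090  +0.000  +0.000   +0.110  +0.063  -0.287  -0.123


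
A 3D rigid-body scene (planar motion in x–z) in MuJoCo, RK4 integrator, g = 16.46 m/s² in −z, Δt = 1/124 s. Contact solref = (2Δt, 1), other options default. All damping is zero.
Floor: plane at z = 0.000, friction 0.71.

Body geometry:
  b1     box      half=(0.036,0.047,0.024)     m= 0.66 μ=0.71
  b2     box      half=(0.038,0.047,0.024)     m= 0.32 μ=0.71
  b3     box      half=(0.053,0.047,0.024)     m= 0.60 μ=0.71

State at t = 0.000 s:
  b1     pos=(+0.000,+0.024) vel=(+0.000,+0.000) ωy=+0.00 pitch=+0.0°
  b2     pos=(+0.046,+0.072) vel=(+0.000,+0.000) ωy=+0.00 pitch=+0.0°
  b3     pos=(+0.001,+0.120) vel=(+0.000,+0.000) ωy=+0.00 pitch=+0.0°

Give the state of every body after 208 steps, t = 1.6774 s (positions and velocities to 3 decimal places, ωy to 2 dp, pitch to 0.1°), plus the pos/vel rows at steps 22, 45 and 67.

State at t = 1.6774 s:
  b1     pos=(+0.000,+0.024) vel=(+0.000,+0.000) ωy=+0.00 pitch=+0.0°
  b2     pos=(+0.082,+0.038) vel=(+0.000,+0.000) ωy=+0.00 pitch=+90.0°
  b3     pos=(-0.119,+0.024) vel=(+0.000,+0.000) ωy=+0.00 pitch=+180.0°

Key-timestep trajectory:
   step    t(s)  b1.x    b1.z    b1.vx   b1.vz   b2.x    b2.z    b2.vx   b2.vz   b3.x    b3.z    b3.vx   b3.vz 
     22  0.1774   +0.000  +0.024  -0.001  +0.001   +0.050  +0.070  +0.143  -0.083   -0.025  +0.104  -0.216  +0.087
     45  0.3629   +0.000  +0.024  +0.000  +0.000   +0.098  +0.044  +0.089  +0.022   -0.093  +0.064  -0.533  -0.981
     67  0.5403   +0.000  +0.024  +0.000  +0.000   +0.081  +0.038  -0.232  -0.079   -0.119  +0.024  +0.001  +0.002


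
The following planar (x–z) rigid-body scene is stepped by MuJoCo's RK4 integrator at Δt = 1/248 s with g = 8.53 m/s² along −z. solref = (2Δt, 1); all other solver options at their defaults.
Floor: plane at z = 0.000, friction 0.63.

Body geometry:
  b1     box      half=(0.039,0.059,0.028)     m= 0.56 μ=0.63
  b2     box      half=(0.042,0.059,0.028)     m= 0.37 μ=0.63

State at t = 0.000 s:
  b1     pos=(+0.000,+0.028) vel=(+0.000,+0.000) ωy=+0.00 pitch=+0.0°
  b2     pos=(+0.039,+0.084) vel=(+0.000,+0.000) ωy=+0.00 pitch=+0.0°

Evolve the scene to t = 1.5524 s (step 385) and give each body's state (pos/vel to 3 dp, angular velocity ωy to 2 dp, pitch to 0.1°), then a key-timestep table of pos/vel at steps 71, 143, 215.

State at t = 1.5524 s:
  b1     pos=(+0.000,+0.028) vel=(+0.000,+0.000) ωy=+0.00 pitch=+0.0°
  b2     pos=(+0.077,+0.042) vel=(+0.000,+0.000) ωy=+0.00 pitch=+90.0°

Key-timestep trajectory:
   step    t(s)  b1.x    b1.z    b1.vx   b1.vz   b2.x    b2.z    b2.vx   b2.vz 
     71  0.2863   +0.000  +0.028  +0.000  +0.000   +0.040  +0.084  +0.011  +0.000
    143  0.5766   +0.000  +0.028  +0.000  +0.000   +0.064  +0.069  +0.203  -0.354
    215  0.8669   +0.000  +0.028  +0.000  +0.000   +0.088  +0.047  -0.148  -0.054


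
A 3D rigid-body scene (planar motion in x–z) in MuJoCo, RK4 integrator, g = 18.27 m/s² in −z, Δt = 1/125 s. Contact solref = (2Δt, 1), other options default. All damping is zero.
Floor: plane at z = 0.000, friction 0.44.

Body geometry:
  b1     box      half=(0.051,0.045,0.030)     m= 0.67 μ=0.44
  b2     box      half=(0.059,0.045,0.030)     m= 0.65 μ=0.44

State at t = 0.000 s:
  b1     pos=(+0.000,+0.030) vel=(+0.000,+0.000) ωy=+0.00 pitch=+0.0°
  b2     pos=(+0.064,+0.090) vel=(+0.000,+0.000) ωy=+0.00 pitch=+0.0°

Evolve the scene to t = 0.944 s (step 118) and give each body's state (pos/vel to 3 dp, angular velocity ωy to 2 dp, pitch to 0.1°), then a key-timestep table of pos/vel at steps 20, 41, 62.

State at t = 0.944 s:
  b1     pos=(+0.000,+0.030) vel=(+0.000,+0.000) ωy=+0.00 pitch=+0.0°
  b2     pos=(+0.123,+0.059) vel=(+0.000,+0.000) ωy=+0.00 pitch=+90.0°

Key-timestep trajectory:
   step    t(s)  b1.x    b1.z    b1.vx   b1.vz   b2.x    b2.z    b2.vx   b2.vz 
     20  0.1600   +0.000  +0.030  +0.000  +0.000   +0.097  +0.063  +0.345  +0.103
     41  0.3280   +0.000  +0.030  +0.000  +0.000   +0.139  +0.065  -0.014  -0.002
     62  0.4960   +0.000  +0.030  +0.000  +0.000   +0.120  +0.061  +0.134  -0.051


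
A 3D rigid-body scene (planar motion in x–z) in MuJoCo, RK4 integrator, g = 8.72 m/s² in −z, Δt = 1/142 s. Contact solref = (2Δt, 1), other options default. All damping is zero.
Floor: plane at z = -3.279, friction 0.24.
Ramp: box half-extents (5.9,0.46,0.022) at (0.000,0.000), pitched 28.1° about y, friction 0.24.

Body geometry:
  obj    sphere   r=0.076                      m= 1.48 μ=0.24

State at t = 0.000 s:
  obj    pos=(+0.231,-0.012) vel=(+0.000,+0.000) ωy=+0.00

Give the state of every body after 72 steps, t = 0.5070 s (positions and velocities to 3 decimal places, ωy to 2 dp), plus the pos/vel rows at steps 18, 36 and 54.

State at t = 0.5070 s:
  obj    pos=(+0.564,-0.190) vel=(+1.312,-0.701) ωy=+19.56

Key-timestep trajectory:
   step    t(s)  obj.x    obj.z    obj.vx   obj.vz 
     18  0.1268   +0.252  -0.023  +0.328  -0.175
     36  0.2535   +0.314  -0.057  +0.656  -0.350
     54  0.3803   +0.418  -0.112  +0.984  -0.526


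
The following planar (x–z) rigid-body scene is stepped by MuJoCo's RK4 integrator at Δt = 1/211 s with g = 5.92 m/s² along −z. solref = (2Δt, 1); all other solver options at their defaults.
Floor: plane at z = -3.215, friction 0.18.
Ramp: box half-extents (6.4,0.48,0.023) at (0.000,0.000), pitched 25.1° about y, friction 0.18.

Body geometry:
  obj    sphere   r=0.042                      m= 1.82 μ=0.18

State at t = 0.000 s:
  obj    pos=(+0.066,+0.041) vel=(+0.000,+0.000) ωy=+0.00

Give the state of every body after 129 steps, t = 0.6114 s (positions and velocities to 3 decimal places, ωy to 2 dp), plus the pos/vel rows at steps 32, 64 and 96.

State at t = 0.6114 s:
  obj    pos=(+0.370,-0.101) vel=(+0.993,-0.465) ωy=+26.10

Key-timestep trajectory:
   step    t(s)  obj.x    obj.z    obj.vx   obj.vz 
     32  0.1517   +0.085  +0.032  +0.246  -0.115
     64  0.3033   +0.141  +0.006  +0.493  -0.231
     96  0.4550   +0.234  -0.038  +0.739  -0.346


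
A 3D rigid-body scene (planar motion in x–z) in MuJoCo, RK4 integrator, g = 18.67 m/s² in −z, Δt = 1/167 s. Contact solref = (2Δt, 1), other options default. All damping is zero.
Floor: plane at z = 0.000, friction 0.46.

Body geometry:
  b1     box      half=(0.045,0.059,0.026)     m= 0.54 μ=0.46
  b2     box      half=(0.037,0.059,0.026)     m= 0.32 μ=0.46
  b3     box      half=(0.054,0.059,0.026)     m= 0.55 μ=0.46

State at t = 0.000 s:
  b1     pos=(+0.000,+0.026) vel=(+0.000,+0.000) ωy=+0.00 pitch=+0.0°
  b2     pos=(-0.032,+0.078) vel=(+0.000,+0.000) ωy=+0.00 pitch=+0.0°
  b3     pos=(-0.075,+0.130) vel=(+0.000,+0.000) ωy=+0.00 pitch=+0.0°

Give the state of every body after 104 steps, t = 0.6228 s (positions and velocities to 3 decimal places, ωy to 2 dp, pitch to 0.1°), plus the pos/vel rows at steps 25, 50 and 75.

State at t = 0.6228 s:
  b1     pos=(+0.000,+0.026) vel=(+0.000,+0.000) ωy=+0.00 pitch=+0.0°
  b2     pos=(-0.083,+0.037) vel=(+0.000,+0.000) ωy=+0.00 pitch=-90.0°
  b3     pos=(-0.250,+0.026) vel=(+0.000,+0.000) ωy=+0.00 pitch=+180.0°

Key-timestep trajectory:
   step    t(s)  b1.x    b1.z    b1.vx   b1.vz   b2.x    b2.z    b2.vx   b2.vz   b3.x    b3.z    b3.vx   b3.vz 
     25  0.1497   +0.000  +0.026  +0.001  +0.000   -0.052  +0.080  -0.359  -0.080   -0.121  +0.090  -0.557  -0.921
     50  0.2994   +0.000  +0.026  +0.000  +0.000   -0.083  +0.037  +0.003  +0.008   -0.186  +0.059  -0.215  +0.037
     75  0.4491   +0.000  +0.026  +0.000  +0.000   -0.083  +0.037  +0.000  +0.000   -0.225  +0.050  -0.465  -0.311


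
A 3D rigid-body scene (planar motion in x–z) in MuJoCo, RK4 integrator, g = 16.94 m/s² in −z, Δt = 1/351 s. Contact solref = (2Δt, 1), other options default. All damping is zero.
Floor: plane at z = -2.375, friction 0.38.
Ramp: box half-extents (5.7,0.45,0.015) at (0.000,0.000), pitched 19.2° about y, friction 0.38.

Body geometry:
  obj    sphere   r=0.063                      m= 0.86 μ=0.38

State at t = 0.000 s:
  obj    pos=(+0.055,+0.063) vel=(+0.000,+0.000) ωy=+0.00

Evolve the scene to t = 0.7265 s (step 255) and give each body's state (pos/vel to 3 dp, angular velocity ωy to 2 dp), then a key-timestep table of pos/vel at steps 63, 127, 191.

State at t = 0.7265 s:
  obj    pos=(+1.047,-0.282) vel=(+2.730,-0.951) ωy=+45.88

Key-timestep trajectory:
   step    t(s)  obj.x    obj.z    obj.vx   obj.vz 
     63  0.1795   +0.116  +0.042  +0.675  -0.235
    127  0.3618   +0.301  -0.022  +1.360  -0.474
    191  0.5442   +0.612  -0.130  +2.045  -0.712


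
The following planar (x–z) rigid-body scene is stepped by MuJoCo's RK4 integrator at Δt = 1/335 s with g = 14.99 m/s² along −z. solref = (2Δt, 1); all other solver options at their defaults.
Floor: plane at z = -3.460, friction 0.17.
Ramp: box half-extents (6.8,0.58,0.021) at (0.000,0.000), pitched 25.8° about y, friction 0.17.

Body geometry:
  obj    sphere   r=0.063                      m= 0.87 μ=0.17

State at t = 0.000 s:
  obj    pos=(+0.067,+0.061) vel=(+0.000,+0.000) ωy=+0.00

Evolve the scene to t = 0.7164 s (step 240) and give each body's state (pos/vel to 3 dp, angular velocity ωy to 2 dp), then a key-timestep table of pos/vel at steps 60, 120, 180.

State at t = 0.7164 s:
  obj    pos=(+1.144,-0.460) vel=(+3.006,-1.453) ωy=+52.98

Key-timestep trajectory:
   step    t(s)  obj.x    obj.z    obj.vx   obj.vz 
     60  0.1791   +0.134  +0.028  +0.752  -0.363
    120  0.3582   +0.336  -0.069  +1.503  -0.727
    180  0.5373   +0.673  -0.232  +2.255  -1.090


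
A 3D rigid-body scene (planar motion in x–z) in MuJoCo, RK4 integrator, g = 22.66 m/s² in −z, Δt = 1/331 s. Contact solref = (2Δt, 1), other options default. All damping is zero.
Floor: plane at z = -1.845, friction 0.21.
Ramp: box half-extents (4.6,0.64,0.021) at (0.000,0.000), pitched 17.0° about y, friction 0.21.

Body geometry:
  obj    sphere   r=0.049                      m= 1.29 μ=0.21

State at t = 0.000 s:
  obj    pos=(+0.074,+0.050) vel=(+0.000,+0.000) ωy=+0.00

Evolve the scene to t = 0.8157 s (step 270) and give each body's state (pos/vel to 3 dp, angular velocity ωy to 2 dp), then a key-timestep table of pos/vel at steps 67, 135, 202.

State at t = 0.8157 s:
  obj    pos=(+1.580,-0.410) vel=(+3.692,-1.129) ωy=+78.77

Key-timestep trajectory:
   step    t(s)  obj.x    obj.z    obj.vx   obj.vz 
     67  0.2024   +0.167  +0.022  +0.916  -0.280
    135  0.4079   +0.451  -0.065  +1.846  -0.564
    202  0.6103   +0.917  -0.207  +2.762  -0.844


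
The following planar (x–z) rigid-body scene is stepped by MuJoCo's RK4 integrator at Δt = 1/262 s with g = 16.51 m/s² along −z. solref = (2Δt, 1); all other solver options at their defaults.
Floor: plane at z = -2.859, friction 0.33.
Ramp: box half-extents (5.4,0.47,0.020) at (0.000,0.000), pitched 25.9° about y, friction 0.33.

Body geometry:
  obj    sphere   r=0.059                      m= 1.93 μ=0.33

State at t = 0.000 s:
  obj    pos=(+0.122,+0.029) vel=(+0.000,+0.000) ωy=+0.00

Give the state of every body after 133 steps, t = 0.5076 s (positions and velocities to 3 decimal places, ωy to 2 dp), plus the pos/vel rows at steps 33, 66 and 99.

State at t = 0.5076 s:
  obj    pos=(+0.719,-0.261) vel=(+2.352,-1.142) ωy=+44.31

Key-timestep trajectory:
   step    t(s)  obj.x    obj.z    obj.vx   obj.vz 
     33  0.1260   +0.159  +0.011  +0.584  -0.283
     66  0.2519   +0.269  -0.043  +1.167  -0.567
     99  0.3779   +0.453  -0.132  +1.751  -0.850


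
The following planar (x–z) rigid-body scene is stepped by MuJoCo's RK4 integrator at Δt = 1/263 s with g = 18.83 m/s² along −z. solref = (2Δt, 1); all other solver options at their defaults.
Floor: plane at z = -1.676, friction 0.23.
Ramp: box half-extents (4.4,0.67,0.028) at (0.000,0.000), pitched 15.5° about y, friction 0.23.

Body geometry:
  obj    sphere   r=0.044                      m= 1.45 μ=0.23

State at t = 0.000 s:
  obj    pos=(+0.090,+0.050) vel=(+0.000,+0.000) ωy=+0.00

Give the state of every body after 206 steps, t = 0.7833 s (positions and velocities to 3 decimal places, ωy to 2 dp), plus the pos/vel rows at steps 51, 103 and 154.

State at t = 0.7833 s:
  obj    pos=(+1.153,-0.245) vel=(+2.713,-0.752) ωy=+63.97

Key-timestep trajectory:
   step    t(s)  obj.x    obj.z    obj.vx   obj.vz 
     51  0.1939   +0.155  +0.032  +0.672  -0.186
    103  0.3916   +0.356  -0.024  +1.357  -0.376
    154  0.5856   +0.684  -0.115  +2.028  -0.562


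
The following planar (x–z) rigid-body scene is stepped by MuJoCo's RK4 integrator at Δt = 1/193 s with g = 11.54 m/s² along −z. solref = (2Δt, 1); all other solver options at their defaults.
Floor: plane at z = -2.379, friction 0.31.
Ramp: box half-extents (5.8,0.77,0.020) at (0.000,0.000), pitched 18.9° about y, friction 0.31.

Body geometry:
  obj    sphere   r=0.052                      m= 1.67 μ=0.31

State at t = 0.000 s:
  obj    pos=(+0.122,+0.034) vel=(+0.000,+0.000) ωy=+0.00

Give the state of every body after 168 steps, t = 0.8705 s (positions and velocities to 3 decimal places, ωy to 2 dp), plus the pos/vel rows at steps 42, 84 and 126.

State at t = 0.8705 s:
  obj    pos=(+1.079,-0.293) vel=(+2.199,-0.753) ωy=+44.69

Key-timestep trajectory:
   step    t(s)  obj.x    obj.z    obj.vx   obj.vz 
     42  0.2176   +0.182  +0.014  +0.550  -0.188
     84  0.4352   +0.361  -0.048  +1.100  -0.376
    126  0.6528   +0.660  -0.150  +1.649  -0.565


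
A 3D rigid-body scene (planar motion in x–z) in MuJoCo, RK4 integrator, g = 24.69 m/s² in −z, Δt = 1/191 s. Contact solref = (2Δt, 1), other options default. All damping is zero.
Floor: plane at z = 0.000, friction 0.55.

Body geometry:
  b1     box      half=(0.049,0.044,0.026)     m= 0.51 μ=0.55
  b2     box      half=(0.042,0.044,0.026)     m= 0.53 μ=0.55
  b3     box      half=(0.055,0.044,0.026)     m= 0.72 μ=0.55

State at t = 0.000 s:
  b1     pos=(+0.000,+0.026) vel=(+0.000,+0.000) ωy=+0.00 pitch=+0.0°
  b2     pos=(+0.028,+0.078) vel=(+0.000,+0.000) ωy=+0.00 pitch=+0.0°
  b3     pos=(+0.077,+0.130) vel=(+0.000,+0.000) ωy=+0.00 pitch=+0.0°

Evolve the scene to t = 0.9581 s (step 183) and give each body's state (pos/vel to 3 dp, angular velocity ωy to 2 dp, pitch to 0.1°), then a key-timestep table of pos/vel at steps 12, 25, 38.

State at t = 0.9581 s:
  b1     pos=(+0.000,+0.026) vel=(+0.000,+0.000) ωy=+0.00 pitch=+0.0°
  b2     pos=(+0.028,+0.078) vel=(+0.000,+0.000) ωy=+0.00 pitch=+0.0°
  b3     pos=(+0.108,+0.055) vel=(+0.000,+0.000) ωy=+0.00 pitch=+90.0°

Key-timestep trajectory:
   step    t(s)  b1.x    b1.z    b1.vx   b1.vz   b2.x    b2.z    b2.vx   b2.vz   b3.x    b3.z    b3.vx   b3.vz 
     12  0.0628   +0.000  +0.026  -0.001  +0.001   +0.029  +0.078  +0.015  +0.016   +0.083  +0.127  +0.181  -0.074
     25  0.1309   +0.000  +0.026  -0.002  +0.000   +0.027  +0.078  -0.029  -0.016   +0.100  +0.106  +0.293  -0.842
     38  0.1990   +0.000  +0.026  +0.000  +0.000   +0.028  +0.078  +0.001  +0.001   +0.110  +0.053  -0.081  +0.136


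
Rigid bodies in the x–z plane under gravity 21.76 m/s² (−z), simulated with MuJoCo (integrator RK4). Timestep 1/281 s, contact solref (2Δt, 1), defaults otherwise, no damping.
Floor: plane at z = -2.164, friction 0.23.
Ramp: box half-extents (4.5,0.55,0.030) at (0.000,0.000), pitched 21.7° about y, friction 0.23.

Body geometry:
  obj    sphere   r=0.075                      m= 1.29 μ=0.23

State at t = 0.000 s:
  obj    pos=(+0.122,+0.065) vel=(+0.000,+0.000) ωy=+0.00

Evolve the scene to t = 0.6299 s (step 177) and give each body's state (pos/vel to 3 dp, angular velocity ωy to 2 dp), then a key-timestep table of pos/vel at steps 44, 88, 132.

State at t = 0.6299 s:
  obj    pos=(+1.181,-0.357) vel=(+3.364,-1.339) ωy=+48.26

Key-timestep trajectory:
   step    t(s)  obj.x    obj.z    obj.vx   obj.vz 
     44  0.1566   +0.187  +0.038  +0.836  -0.333
     88  0.3132   +0.384  -0.040  +1.672  -0.666
    132  0.4698   +0.711  -0.170  +2.508  -0.998


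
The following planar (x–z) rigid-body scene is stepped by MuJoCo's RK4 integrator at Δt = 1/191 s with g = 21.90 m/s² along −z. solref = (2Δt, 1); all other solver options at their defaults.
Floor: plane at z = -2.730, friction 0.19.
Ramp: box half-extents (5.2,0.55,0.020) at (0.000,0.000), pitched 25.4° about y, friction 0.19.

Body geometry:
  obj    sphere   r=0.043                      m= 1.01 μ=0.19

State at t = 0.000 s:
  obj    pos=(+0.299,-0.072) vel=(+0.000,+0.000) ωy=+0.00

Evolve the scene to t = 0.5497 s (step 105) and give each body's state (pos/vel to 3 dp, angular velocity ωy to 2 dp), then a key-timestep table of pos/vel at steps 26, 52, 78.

State at t = 0.5497 s:
  obj    pos=(+1.215,-0.507) vel=(+3.332,-1.582) ωy=+85.74

Key-timestep trajectory:
   step    t(s)  obj.x    obj.z    obj.vx   obj.vz 
     26  0.1361   +0.355  -0.099  +0.826  -0.392
     52  0.2723   +0.524  -0.179  +1.651  -0.784
     78  0.4084   +0.805  -0.312  +2.476  -1.176


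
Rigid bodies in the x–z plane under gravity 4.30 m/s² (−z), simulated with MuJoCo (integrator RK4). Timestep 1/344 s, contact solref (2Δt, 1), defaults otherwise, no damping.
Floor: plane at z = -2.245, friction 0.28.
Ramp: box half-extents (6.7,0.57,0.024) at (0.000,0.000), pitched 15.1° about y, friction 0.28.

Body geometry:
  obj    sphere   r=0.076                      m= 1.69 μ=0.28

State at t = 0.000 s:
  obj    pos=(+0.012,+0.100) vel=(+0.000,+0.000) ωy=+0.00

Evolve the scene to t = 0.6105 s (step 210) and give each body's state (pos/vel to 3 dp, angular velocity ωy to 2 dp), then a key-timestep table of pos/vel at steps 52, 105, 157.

State at t = 0.6105 s:
  obj    pos=(+0.156,+0.061) vel=(+0.472,-0.127) ωy=+6.43

Key-timestep trajectory:
   step    t(s)  obj.x    obj.z    obj.vx   obj.vz 
     52  0.1512   +0.021  +0.098  +0.117  -0.032
    105  0.3052   +0.048  +0.091  +0.236  -0.064
    157  0.4564   +0.093  +0.079  +0.353  -0.095


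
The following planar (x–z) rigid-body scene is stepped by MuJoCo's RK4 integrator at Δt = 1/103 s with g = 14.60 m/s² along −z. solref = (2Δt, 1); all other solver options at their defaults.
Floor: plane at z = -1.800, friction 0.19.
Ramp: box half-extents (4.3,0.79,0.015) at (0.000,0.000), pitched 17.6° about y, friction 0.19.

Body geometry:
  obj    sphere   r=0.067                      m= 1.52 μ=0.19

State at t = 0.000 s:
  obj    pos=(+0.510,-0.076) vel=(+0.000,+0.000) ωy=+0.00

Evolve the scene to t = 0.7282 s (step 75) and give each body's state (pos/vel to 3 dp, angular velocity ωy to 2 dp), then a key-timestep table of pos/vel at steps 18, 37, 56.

State at t = 0.7282 s:
  obj    pos=(+1.307,-0.329) vel=(+2.189,-0.694) ωy=+34.26

Key-timestep trajectory:
   step    t(s)  obj.x    obj.z    obj.vx   obj.vz 
     18  0.1748   +0.556  -0.090  +0.526  -0.167
     37  0.3592   +0.704  -0.137  +1.080  -0.343
     56  0.5437   +0.954  -0.217  +1.634  -0.518


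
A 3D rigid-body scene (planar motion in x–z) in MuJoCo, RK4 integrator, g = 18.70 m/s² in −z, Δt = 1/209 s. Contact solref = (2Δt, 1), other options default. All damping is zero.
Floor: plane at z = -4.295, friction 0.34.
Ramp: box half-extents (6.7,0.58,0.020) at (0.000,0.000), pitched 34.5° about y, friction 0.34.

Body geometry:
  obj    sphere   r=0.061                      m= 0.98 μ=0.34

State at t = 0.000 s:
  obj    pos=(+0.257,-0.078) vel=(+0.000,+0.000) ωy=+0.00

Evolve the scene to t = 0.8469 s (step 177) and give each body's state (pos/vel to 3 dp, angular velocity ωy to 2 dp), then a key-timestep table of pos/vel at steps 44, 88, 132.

State at t = 0.8469 s:
  obj    pos=(+2.493,-1.615) vel=(+5.280,-3.629) ωy=+105.01

Key-timestep trajectory:
   step    t(s)  obj.x    obj.z    obj.vx   obj.vz 
     44  0.2105   +0.395  -0.173  +1.313  -0.902
     88  0.4211   +0.810  -0.458  +2.626  -1.804
    132  0.6316   +1.501  -0.933  +3.938  -2.707


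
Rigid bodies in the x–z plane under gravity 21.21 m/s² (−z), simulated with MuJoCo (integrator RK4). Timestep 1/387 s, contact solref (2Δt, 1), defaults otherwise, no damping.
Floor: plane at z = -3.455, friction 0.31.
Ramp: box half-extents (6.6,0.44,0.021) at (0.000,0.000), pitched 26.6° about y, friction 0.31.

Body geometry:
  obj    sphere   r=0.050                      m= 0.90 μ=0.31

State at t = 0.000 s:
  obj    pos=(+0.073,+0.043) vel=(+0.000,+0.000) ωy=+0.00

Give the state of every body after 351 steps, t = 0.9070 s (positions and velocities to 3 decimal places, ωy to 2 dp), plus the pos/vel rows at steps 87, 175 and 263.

State at t = 0.9070 s:
  obj    pos=(+2.568,-1.206) vel=(+5.501,-2.755) ωy=+123.04

Key-timestep trajectory:
   step    t(s)  obj.x    obj.z    obj.vx   obj.vz 
     87  0.2248   +0.226  -0.034  +1.364  -0.683
    175  0.4522   +0.693  -0.268  +2.743  -1.374
    263  0.6796   +1.474  -0.659  +4.122  -2.064


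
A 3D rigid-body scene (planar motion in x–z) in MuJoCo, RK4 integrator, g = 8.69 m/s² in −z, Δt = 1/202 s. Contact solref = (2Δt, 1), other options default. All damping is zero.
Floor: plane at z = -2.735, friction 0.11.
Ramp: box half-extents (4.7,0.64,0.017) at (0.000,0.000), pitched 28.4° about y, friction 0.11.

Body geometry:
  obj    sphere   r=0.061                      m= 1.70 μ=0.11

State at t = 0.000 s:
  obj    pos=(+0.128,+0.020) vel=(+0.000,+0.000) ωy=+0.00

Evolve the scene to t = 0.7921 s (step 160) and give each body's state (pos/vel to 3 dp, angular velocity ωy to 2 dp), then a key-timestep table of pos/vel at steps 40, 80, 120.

State at t = 0.7921 s:
  obj    pos=(+1.036,-0.472) vel=(+2.306,-1.211) ωy=+27.43

Key-timestep trajectory:
   step    t(s)  obj.x    obj.z    obj.vx   obj.vz 
     40  0.1980   +0.185  -0.011  +0.568  -0.322
     80  0.3960   +0.355  -0.103  +1.153  -0.606
    120  0.5941   +0.639  -0.257  +1.714  -0.946


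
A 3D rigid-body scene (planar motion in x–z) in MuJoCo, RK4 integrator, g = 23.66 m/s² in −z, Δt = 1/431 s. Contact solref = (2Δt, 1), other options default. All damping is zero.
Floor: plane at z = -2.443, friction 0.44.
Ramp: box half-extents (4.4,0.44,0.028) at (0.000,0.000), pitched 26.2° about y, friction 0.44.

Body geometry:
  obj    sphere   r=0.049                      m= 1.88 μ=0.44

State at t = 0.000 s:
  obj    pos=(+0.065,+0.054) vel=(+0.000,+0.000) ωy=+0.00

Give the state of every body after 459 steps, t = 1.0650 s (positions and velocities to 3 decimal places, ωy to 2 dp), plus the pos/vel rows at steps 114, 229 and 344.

State at t = 1.0650 s:
  obj    pos=(+3.862,-1.814) vel=(+7.130,-3.508) ωy=+162.16

Key-timestep trajectory:
   step    t(s)  obj.x    obj.z    obj.vx   obj.vz 
    114  0.2645   +0.299  -0.061  +1.771  -0.871
    229  0.5313   +1.010  -0.411  +3.557  -1.750
    344  0.7981   +2.197  -0.995  +5.343  -2.629


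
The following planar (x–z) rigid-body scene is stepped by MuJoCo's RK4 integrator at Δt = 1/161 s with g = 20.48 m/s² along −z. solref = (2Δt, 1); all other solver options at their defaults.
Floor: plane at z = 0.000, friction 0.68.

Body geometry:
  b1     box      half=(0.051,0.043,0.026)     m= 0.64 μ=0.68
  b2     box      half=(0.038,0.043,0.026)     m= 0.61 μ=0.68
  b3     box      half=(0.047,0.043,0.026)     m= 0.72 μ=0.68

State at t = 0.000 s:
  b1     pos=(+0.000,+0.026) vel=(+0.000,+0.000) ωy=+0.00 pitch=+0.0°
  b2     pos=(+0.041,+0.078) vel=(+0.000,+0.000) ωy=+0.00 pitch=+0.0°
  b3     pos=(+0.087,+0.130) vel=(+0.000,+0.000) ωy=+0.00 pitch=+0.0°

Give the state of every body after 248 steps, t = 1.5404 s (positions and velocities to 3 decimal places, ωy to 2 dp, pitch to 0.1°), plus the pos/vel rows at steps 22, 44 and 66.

State at t = 1.5404 s:
  b1     pos=(+0.000,+0.026) vel=(+0.000,+0.000) ωy=+0.00 pitch=+0.0°
  b2     pos=(+0.083,+0.038) vel=(+0.000,+0.000) ωy=+0.00 pitch=+90.0°
  b3     pos=(+0.248,+0.026) vel=(+0.000,+0.000) ωy=+0.00 pitch=+180.0°

Key-timestep trajectory:
   step    t(s)  b1.x    b1.z    b1.vx   b1.vz   b2.x    b2.z    b2.vx   b2.vz   b3.x    b3.z    b3.vx   b3.vz 
     22  0.1366   +0.000  +0.026  -0.001  +0.000   +0.060  +0.078  +0.353  -0.107   +0.131  +0.085  +0.556  -1.069
     44  0.2733   +0.000  +0.026  +0.000  +0.000   +0.083  +0.038  -0.010  +0.011   +0.193  +0.053  +0.229  +0.000
     66  0.4099   +0.000  +0.026  +0.000  +0.000   +0.083  +0.038  +0.000  +0.000   +0.236  +0.038  +0.541  -0.485


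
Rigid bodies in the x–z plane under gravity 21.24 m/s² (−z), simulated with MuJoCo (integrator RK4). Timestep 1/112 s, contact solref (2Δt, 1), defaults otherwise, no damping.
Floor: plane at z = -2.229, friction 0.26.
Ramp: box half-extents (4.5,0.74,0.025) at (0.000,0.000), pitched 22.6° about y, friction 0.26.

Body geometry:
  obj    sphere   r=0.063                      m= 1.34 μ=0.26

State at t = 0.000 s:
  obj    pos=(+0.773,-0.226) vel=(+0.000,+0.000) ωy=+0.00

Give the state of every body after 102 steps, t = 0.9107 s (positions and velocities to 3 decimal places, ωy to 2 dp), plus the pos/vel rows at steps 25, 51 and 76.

State at t = 0.9107 s:
  obj    pos=(+3.005,-1.156) vel=(+4.901,-2.040) ωy=+84.25

Key-timestep trajectory:
   step    t(s)  obj.x    obj.z    obj.vx   obj.vz 
     25  0.2232   +0.907  -0.282  +1.201  -0.500
     51  0.4554   +1.331  -0.459  +2.451  -1.020
     76  0.6786   +2.012  -0.742  +3.652  -1.520


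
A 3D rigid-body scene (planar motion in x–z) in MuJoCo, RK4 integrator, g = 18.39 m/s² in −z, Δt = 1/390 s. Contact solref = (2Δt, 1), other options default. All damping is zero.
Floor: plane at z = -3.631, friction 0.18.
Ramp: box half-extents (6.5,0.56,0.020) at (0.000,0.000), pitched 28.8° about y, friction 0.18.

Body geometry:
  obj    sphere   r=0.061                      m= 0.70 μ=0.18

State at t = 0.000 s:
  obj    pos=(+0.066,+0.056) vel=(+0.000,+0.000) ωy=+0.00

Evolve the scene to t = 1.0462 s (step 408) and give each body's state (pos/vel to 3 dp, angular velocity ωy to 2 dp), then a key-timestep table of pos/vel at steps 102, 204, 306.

State at t = 1.0462 s:
  obj    pos=(+3.101,-1.612) vel=(+5.802,-3.189) ωy=+108.51

Key-timestep trajectory:
   step    t(s)  obj.x    obj.z    obj.vx   obj.vz 
    102  0.2615   +0.256  -0.048  +1.451  -0.798
    204  0.5231   +0.825  -0.361  +2.901  -1.595
    306  0.7846   +1.773  -0.882  +4.351  -2.392


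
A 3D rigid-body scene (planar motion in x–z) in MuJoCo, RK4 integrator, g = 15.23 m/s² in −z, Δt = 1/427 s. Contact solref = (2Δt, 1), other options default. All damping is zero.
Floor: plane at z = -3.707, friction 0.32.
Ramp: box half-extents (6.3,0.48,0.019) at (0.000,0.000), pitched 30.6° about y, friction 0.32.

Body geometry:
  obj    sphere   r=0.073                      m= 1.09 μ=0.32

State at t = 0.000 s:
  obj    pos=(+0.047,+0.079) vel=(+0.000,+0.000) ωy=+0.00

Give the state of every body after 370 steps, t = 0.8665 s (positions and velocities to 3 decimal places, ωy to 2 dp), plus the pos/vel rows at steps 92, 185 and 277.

State at t = 0.8665 s:
  obj    pos=(+1.837,-0.979) vel=(+4.130,-2.443) ωy=+65.73

Key-timestep trajectory:
   step    t(s)  obj.x    obj.z    obj.vx   obj.vz 
     92  0.2155   +0.158  +0.014  +1.027  -0.607
    185  0.4333   +0.494  -0.186  +2.065  -1.221
    277  0.6487   +1.050  -0.514  +3.092  -1.829


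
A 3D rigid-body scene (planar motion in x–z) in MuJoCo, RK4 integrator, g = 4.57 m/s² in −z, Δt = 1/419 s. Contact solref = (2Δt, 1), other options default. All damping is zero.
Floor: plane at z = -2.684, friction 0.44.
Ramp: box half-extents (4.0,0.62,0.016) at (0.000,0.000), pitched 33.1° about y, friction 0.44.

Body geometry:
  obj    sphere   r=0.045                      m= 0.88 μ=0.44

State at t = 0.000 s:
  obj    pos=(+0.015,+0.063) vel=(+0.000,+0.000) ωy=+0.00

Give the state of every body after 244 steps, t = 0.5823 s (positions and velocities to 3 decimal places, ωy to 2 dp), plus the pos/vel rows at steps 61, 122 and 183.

State at t = 0.5823 s:
  obj    pos=(+0.268,-0.102) vel=(+0.870,-0.567) ωy=+23.07

Key-timestep trajectory:
   step    t(s)  obj.x    obj.z    obj.vx   obj.vz 
     61  0.1456   +0.031  +0.053  +0.217  -0.142
    122  0.2912   +0.078  +0.022  +0.435  -0.283
    183  0.4368   +0.157  -0.030  +0.652  -0.425


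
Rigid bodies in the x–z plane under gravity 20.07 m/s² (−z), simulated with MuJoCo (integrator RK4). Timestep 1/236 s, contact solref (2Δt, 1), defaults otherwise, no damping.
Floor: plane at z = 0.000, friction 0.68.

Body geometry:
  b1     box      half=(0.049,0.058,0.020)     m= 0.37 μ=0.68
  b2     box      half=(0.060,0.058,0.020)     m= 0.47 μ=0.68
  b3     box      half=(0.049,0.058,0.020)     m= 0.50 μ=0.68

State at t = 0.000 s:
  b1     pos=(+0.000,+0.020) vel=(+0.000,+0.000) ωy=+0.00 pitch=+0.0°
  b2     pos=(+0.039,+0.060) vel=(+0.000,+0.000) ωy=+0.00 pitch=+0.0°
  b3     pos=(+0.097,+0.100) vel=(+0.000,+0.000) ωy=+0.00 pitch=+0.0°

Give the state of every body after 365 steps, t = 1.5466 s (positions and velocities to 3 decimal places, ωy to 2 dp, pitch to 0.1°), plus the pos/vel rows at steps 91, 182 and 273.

State at t = 1.5466 s:
  b1     pos=(-0.002,+0.020) vel=(-0.002,+0.000) ωy=+0.00 pitch=+0.0°
  b2     pos=(+0.058,+0.057) vel=(-0.001,-0.001) ωy=-0.04 pitch=+46.0°
  b3     pos=(+0.128,+0.048) vel=(+0.000,+0.000) ωy=-0.02 pitch=+41.9°

Key-timestep trajectory:
   step    t(s)  b1.x    b1.z    b1.vx   b1.vz   b2.x    b2.z    b2.vx   b2.vz   b3.x    b3.z    b3.vx   b3.vz 
     91  0.3856   +0.000  +0.020  -0.002  +0.000   +0.059  +0.058  -0.001  -0.001   +0.128  +0.048  +0.000  +0.000
    182  0.7712   -0.001  +0.020  -0.002  +0.000   +0.059  +0.058  -0.001  -0.001   +0.128  +0.048  +0.000  +0.000
    273  1.1568   -0.002  +0.020  -0.002  +0.000   +0.058  +0.058  -0.001  -0.001   +0.128  +0.048  +0.000  +0.000
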